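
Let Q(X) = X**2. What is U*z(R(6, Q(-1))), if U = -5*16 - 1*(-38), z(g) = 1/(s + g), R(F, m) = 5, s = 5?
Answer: -21/5 ≈ -4.2000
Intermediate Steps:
z(g) = 1/(5 + g)
U = -42 (U = -80 + 38 = -42)
U*z(R(6, Q(-1))) = -42/(5 + 5) = -42/10 = -42*1/10 = -21/5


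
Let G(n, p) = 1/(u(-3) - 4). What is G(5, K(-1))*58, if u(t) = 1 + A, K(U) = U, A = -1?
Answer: -29/2 ≈ -14.500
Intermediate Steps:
u(t) = 0 (u(t) = 1 - 1 = 0)
G(n, p) = -¼ (G(n, p) = 1/(0 - 4) = 1/(-4) = -¼)
G(5, K(-1))*58 = -¼*58 = -29/2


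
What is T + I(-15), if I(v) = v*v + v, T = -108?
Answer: 102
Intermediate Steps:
I(v) = v + v² (I(v) = v² + v = v + v²)
T + I(-15) = -108 - 15*(1 - 15) = -108 - 15*(-14) = -108 + 210 = 102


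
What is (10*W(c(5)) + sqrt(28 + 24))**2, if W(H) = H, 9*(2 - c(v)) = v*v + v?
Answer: 2068/9 - 160*sqrt(13)/3 ≈ 37.482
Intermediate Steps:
c(v) = 2 - v/9 - v**2/9 (c(v) = 2 - (v*v + v)/9 = 2 - (v**2 + v)/9 = 2 - (v + v**2)/9 = 2 + (-v/9 - v**2/9) = 2 - v/9 - v**2/9)
(10*W(c(5)) + sqrt(28 + 24))**2 = (10*(2 - 1/9*5 - 1/9*5**2) + sqrt(28 + 24))**2 = (10*(2 - 5/9 - 1/9*25) + sqrt(52))**2 = (10*(2 - 5/9 - 25/9) + 2*sqrt(13))**2 = (10*(-4/3) + 2*sqrt(13))**2 = (-40/3 + 2*sqrt(13))**2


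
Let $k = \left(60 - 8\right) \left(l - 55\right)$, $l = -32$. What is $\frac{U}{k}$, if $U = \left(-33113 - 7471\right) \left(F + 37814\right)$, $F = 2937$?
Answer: $\frac{137819882}{377} \approx 3.6557 \cdot 10^{5}$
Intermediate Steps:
$U = -1653838584$ ($U = \left(-33113 - 7471\right) \left(2937 + 37814\right) = \left(-40584\right) 40751 = -1653838584$)
$k = -4524$ ($k = \left(60 - 8\right) \left(-32 - 55\right) = \left(60 - 8\right) \left(-87\right) = 52 \left(-87\right) = -4524$)
$\frac{U}{k} = - \frac{1653838584}{-4524} = \left(-1653838584\right) \left(- \frac{1}{4524}\right) = \frac{137819882}{377}$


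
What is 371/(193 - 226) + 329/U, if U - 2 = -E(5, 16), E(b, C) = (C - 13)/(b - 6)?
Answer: 9002/165 ≈ 54.558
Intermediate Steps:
E(b, C) = (-13 + C)/(-6 + b)
U = 5 (U = 2 - (-13 + 16)/(-6 + 5) = 2 - 3/(-1) = 2 - (-1)*3 = 2 - 1*(-3) = 2 + 3 = 5)
371/(193 - 226) + 329/U = 371/(193 - 226) + 329/5 = 371/(-33) + 329*(⅕) = 371*(-1/33) + 329/5 = -371/33 + 329/5 = 9002/165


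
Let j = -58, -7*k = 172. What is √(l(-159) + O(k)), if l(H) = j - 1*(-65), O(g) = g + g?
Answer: I*√2065/7 ≈ 6.4918*I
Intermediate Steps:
k = -172/7 (k = -⅐*172 = -172/7 ≈ -24.571)
O(g) = 2*g
l(H) = 7 (l(H) = -58 - 1*(-65) = -58 + 65 = 7)
√(l(-159) + O(k)) = √(7 + 2*(-172/7)) = √(7 - 344/7) = √(-295/7) = I*√2065/7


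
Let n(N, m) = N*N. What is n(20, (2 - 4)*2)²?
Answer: 160000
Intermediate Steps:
n(N, m) = N²
n(20, (2 - 4)*2)² = (20²)² = 400² = 160000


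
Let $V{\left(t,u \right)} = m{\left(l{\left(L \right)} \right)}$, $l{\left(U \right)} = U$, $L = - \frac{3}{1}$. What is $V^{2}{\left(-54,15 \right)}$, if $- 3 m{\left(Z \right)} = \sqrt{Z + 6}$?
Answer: $\frac{1}{3} \approx 0.33333$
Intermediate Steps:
$L = -3$ ($L = \left(-3\right) 1 = -3$)
$m{\left(Z \right)} = - \frac{\sqrt{6 + Z}}{3}$ ($m{\left(Z \right)} = - \frac{\sqrt{Z + 6}}{3} = - \frac{\sqrt{6 + Z}}{3}$)
$V{\left(t,u \right)} = - \frac{\sqrt{3}}{3}$ ($V{\left(t,u \right)} = - \frac{\sqrt{6 - 3}}{3} = - \frac{\sqrt{3}}{3}$)
$V^{2}{\left(-54,15 \right)} = \left(- \frac{\sqrt{3}}{3}\right)^{2} = \frac{1}{3}$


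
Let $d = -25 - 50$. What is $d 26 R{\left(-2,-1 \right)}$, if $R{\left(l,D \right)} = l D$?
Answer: $-3900$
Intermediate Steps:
$R{\left(l,D \right)} = D l$
$d = -75$
$d 26 R{\left(-2,-1 \right)} = \left(-75\right) 26 \left(\left(-1\right) \left(-2\right)\right) = \left(-1950\right) 2 = -3900$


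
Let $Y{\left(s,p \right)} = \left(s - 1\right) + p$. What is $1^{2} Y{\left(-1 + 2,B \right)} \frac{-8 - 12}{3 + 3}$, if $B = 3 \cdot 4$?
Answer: $-40$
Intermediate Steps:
$B = 12$
$Y{\left(s,p \right)} = -1 + p + s$ ($Y{\left(s,p \right)} = \left(-1 + s\right) + p = -1 + p + s$)
$1^{2} Y{\left(-1 + 2,B \right)} \frac{-8 - 12}{3 + 3} = 1^{2} \left(-1 + 12 + \left(-1 + 2\right)\right) \frac{-8 - 12}{3 + 3} = 1 \left(-1 + 12 + 1\right) \left(- \frac{20}{6}\right) = 1 \cdot 12 \left(\left(-20\right) \frac{1}{6}\right) = 12 \left(- \frac{10}{3}\right) = -40$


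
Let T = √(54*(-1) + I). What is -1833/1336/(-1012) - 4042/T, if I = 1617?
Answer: 1833/1352032 - 4042*√1563/1563 ≈ -102.24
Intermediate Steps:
T = √1563 (T = √(54*(-1) + 1617) = √(-54 + 1617) = √1563 ≈ 39.535)
-1833/1336/(-1012) - 4042/T = -1833/1336/(-1012) - 4042*√1563/1563 = -1833*1/1336*(-1/1012) - 4042*√1563/1563 = -1833/1336*(-1/1012) - 4042*√1563/1563 = 1833/1352032 - 4042*√1563/1563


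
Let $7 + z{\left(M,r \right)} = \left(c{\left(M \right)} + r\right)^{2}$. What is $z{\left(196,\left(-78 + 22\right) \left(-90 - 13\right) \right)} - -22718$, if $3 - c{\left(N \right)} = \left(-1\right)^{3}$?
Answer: $33338695$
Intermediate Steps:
$c{\left(N \right)} = 4$ ($c{\left(N \right)} = 3 - \left(-1\right)^{3} = 3 - -1 = 3 + 1 = 4$)
$z{\left(M,r \right)} = -7 + \left(4 + r\right)^{2}$
$z{\left(196,\left(-78 + 22\right) \left(-90 - 13\right) \right)} - -22718 = \left(-7 + \left(4 + \left(-78 + 22\right) \left(-90 - 13\right)\right)^{2}\right) - -22718 = \left(-7 + \left(4 - -5768\right)^{2}\right) + 22718 = \left(-7 + \left(4 + 5768\right)^{2}\right) + 22718 = \left(-7 + 5772^{2}\right) + 22718 = \left(-7 + 33315984\right) + 22718 = 33315977 + 22718 = 33338695$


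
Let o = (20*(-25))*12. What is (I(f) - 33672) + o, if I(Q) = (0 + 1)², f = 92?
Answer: -39671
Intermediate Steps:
I(Q) = 1 (I(Q) = 1² = 1)
o = -6000 (o = -500*12 = -6000)
(I(f) - 33672) + o = (1 - 33672) - 6000 = -33671 - 6000 = -39671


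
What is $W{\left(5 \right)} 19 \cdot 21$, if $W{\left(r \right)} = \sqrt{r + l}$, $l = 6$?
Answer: $399 \sqrt{11} \approx 1323.3$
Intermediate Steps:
$W{\left(r \right)} = \sqrt{6 + r}$ ($W{\left(r \right)} = \sqrt{r + 6} = \sqrt{6 + r}$)
$W{\left(5 \right)} 19 \cdot 21 = \sqrt{6 + 5} \cdot 19 \cdot 21 = \sqrt{11} \cdot 19 \cdot 21 = 19 \sqrt{11} \cdot 21 = 399 \sqrt{11}$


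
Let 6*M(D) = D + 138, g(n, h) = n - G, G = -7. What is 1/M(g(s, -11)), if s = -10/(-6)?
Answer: 9/220 ≈ 0.040909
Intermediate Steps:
s = 5/3 (s = -10*(-⅙) = 5/3 ≈ 1.6667)
g(n, h) = 7 + n (g(n, h) = n - 1*(-7) = n + 7 = 7 + n)
M(D) = 23 + D/6 (M(D) = (D + 138)/6 = (138 + D)/6 = 23 + D/6)
1/M(g(s, -11)) = 1/(23 + (7 + 5/3)/6) = 1/(23 + (⅙)*(26/3)) = 1/(23 + 13/9) = 1/(220/9) = 9/220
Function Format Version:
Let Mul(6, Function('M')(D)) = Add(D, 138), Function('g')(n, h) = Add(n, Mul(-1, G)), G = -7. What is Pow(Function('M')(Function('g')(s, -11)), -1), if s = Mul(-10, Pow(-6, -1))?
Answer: Rational(9, 220) ≈ 0.040909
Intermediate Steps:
s = Rational(5, 3) (s = Mul(-10, Rational(-1, 6)) = Rational(5, 3) ≈ 1.6667)
Function('g')(n, h) = Add(7, n) (Function('g')(n, h) = Add(n, Mul(-1, -7)) = Add(n, 7) = Add(7, n))
Function('M')(D) = Add(23, Mul(Rational(1, 6), D)) (Function('M')(D) = Mul(Rational(1, 6), Add(D, 138)) = Mul(Rational(1, 6), Add(138, D)) = Add(23, Mul(Rational(1, 6), D)))
Pow(Function('M')(Function('g')(s, -11)), -1) = Pow(Add(23, Mul(Rational(1, 6), Add(7, Rational(5, 3)))), -1) = Pow(Add(23, Mul(Rational(1, 6), Rational(26, 3))), -1) = Pow(Add(23, Rational(13, 9)), -1) = Pow(Rational(220, 9), -1) = Rational(9, 220)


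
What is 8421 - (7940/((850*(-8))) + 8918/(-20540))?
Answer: 45246217/5372 ≈ 8422.6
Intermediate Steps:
8421 - (7940/((850*(-8))) + 8918/(-20540)) = 8421 - (7940/(-6800) + 8918*(-1/20540)) = 8421 - (7940*(-1/6800) - 343/790) = 8421 - (-397/340 - 343/790) = 8421 - 1*(-8605/5372) = 8421 + 8605/5372 = 45246217/5372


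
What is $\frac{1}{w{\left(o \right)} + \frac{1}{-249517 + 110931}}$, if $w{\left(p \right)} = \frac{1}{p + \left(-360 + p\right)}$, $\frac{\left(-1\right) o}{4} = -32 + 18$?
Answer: $- \frac{17184664}{69417} \approx -247.56$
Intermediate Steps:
$o = 56$ ($o = - 4 \left(-32 + 18\right) = \left(-4\right) \left(-14\right) = 56$)
$w{\left(p \right)} = \frac{1}{-360 + 2 p}$
$\frac{1}{w{\left(o \right)} + \frac{1}{-249517 + 110931}} = \frac{1}{\frac{1}{2 \left(-180 + 56\right)} + \frac{1}{-249517 + 110931}} = \frac{1}{\frac{1}{2 \left(-124\right)} + \frac{1}{-138586}} = \frac{1}{\frac{1}{2} \left(- \frac{1}{124}\right) - \frac{1}{138586}} = \frac{1}{- \frac{1}{248} - \frac{1}{138586}} = \frac{1}{- \frac{69417}{17184664}} = - \frac{17184664}{69417}$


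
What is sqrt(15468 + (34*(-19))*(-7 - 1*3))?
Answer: 2*sqrt(5482) ≈ 148.08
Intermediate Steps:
sqrt(15468 + (34*(-19))*(-7 - 1*3)) = sqrt(15468 - 646*(-7 - 3)) = sqrt(15468 - 646*(-10)) = sqrt(15468 + 6460) = sqrt(21928) = 2*sqrt(5482)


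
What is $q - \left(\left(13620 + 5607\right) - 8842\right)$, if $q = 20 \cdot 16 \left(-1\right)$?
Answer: $-10705$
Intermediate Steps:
$q = -320$ ($q = 320 \left(-1\right) = -320$)
$q - \left(\left(13620 + 5607\right) - 8842\right) = -320 - \left(\left(13620 + 5607\right) - 8842\right) = -320 - \left(19227 - 8842\right) = -320 - 10385 = -10705$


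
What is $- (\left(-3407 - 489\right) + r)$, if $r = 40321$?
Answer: $-36425$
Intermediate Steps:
$- (\left(-3407 - 489\right) + r) = - (\left(-3407 - 489\right) + 40321) = - (-3896 + 40321) = \left(-1\right) 36425 = -36425$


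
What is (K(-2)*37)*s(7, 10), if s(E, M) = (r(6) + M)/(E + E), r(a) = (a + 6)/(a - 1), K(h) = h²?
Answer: 4588/35 ≈ 131.09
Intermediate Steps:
r(a) = (6 + a)/(-1 + a)
s(E, M) = (12/5 + M)/(2*E) (s(E, M) = ((6 + 6)/(-1 + 6) + M)/(E + E) = (12/5 + M)/((2*E)) = ((⅕)*12 + M)*(1/(2*E)) = (12/5 + M)*(1/(2*E)) = (12/5 + M)/(2*E))
(K(-2)*37)*s(7, 10) = ((-2)²*37)*((⅒)*(12 + 5*10)/7) = (4*37)*((⅒)*(⅐)*(12 + 50)) = 148*((⅒)*(⅐)*62) = 148*(31/35) = 4588/35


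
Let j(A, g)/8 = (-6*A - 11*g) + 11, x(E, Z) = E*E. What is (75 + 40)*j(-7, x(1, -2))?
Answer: 38640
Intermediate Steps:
x(E, Z) = E**2
j(A, g) = 88 - 88*g - 48*A (j(A, g) = 8*((-6*A - 11*g) + 11) = 8*((-11*g - 6*A) + 11) = 8*(11 - 11*g - 6*A) = 88 - 88*g - 48*A)
(75 + 40)*j(-7, x(1, -2)) = (75 + 40)*(88 - 88*1**2 - 48*(-7)) = 115*(88 - 88*1 + 336) = 115*(88 - 88 + 336) = 115*336 = 38640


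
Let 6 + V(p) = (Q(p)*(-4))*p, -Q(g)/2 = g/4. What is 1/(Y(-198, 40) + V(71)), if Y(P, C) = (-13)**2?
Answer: 1/10245 ≈ 9.7609e-5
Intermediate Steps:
Q(g) = -g/2 (Q(g) = -2*g/4 = -g/2)
V(p) = -6 + 2*p**2 (V(p) = -6 + (-p/2*(-4))*p = -6 + (2*p)*p = -6 + 2*p**2)
Y(P, C) = 169
1/(Y(-198, 40) + V(71)) = 1/(169 + (-6 + 2*71**2)) = 1/(169 + (-6 + 2*5041)) = 1/(169 + (-6 + 10082)) = 1/(169 + 10076) = 1/10245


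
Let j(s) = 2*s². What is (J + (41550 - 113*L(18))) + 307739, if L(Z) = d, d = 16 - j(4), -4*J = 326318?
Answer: 539035/2 ≈ 2.6952e+5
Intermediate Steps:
J = -163159/2 (J = -¼*326318 = -163159/2 ≈ -81580.)
d = -16 (d = 16 - 2*4² = 16 - 2*16 = 16 - 1*32 = 16 - 32 = -16)
L(Z) = -16
(J + (41550 - 113*L(18))) + 307739 = (-163159/2 + (41550 - 113*(-16))) + 307739 = (-163159/2 + (41550 + 1808)) + 307739 = (-163159/2 + 43358) + 307739 = -76443/2 + 307739 = 539035/2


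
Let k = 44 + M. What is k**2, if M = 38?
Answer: 6724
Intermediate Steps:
k = 82 (k = 44 + 38 = 82)
k**2 = 82**2 = 6724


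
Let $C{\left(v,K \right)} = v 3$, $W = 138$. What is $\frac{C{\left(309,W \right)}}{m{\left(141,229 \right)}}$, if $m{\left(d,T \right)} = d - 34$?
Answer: $\frac{927}{107} \approx 8.6635$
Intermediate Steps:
$C{\left(v,K \right)} = 3 v$
$m{\left(d,T \right)} = -34 + d$
$\frac{C{\left(309,W \right)}}{m{\left(141,229 \right)}} = \frac{3 \cdot 309}{-34 + 141} = \frac{927}{107}$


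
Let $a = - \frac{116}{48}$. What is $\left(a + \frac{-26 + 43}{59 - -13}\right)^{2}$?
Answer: $\frac{24649}{5184} \approx 4.7548$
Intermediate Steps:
$a = - \frac{29}{12}$ ($a = \left(-116\right) \frac{1}{48} = - \frac{29}{12} \approx -2.4167$)
$\left(a + \frac{-26 + 43}{59 - -13}\right)^{2} = \left(- \frac{29}{12} + \frac{-26 + 43}{59 - -13}\right)^{2} = \left(- \frac{29}{12} + \frac{17}{59 + \left(16 - 3\right)}\right)^{2} = \left(- \frac{29}{12} + \frac{17}{59 + 13}\right)^{2} = \left(- \frac{29}{12} + \frac{17}{72}\right)^{2} = \left(- \frac{157}{72}\right)^{2} = \frac{24649}{5184}$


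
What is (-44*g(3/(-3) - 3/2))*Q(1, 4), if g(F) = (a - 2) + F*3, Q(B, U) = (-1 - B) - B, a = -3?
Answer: -1650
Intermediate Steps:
Q(B, U) = -1 - 2*B
g(F) = -5 + 3*F (g(F) = (-3 - 2) + F*3 = -5 + 3*F)
(-44*g(3/(-3) - 3/2))*Q(1, 4) = (-44*(-5 + 3*(3/(-3) - 3/2)))*(-1 - 2*1) = (-44*(-5 + 3*(3*(-⅓) - 3*½)))*(-1 - 2) = -44*(-5 + 3*(-1 - 3/2))*(-3) = -44*(-5 + 3*(-5/2))*(-3) = -44*(-5 - 15/2)*(-3) = -44*(-25/2)*(-3) = 550*(-3) = -1650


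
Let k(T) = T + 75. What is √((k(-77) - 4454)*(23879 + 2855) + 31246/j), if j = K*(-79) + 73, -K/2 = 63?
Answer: I*√11977085350223574/10027 ≈ 10915.0*I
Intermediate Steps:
K = -126 (K = -2*63 = -126)
k(T) = 75 + T
j = 10027 (j = -126*(-79) + 73 = 9954 + 73 = 10027)
√((k(-77) - 4454)*(23879 + 2855) + 31246/j) = √(((75 - 77) - 4454)*(23879 + 2855) + 31246/10027) = √((-2 - 4454)*26734 + 31246*(1/10027)) = √(-4456*26734 + 31246/10027) = √(-119126704 + 31246/10027) = √(-1194483429762/10027) = I*√11977085350223574/10027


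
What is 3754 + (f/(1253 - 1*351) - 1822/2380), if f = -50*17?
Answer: 2013817649/536690 ≈ 3752.3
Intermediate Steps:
f = -850
3754 + (f/(1253 - 1*351) - 1822/2380) = 3754 + (-850/(1253 - 1*351) - 1822/2380) = 3754 + (-850/(1253 - 351) - 1822*1/2380) = 3754 + (-850/902 - 911/1190) = 3754 + (-850*1/902 - 911/1190) = 3754 + (-425/451 - 911/1190) = 3754 - 916611/536690 = 2013817649/536690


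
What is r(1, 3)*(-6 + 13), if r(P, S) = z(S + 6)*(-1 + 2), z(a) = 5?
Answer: 35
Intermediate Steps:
r(P, S) = 5 (r(P, S) = 5*(-1 + 2) = 5*1 = 5)
r(1, 3)*(-6 + 13) = 5*(-6 + 13) = 5*7 = 35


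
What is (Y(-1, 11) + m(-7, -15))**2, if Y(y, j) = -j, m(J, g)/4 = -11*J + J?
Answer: 72361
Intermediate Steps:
m(J, g) = -40*J (m(J, g) = 4*(-11*J + J) = 4*(-10*J) = -40*J)
(Y(-1, 11) + m(-7, -15))**2 = (-1*11 - 40*(-7))**2 = (-11 + 280)**2 = 269**2 = 72361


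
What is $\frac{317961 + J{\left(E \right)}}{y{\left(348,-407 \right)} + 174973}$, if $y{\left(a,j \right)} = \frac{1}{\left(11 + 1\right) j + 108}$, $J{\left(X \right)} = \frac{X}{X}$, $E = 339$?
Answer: $\frac{1518586512}{835671047} \approx 1.8172$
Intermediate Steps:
$J{\left(X \right)} = 1$
$y{\left(a,j \right)} = \frac{1}{108 + 12 j}$ ($y{\left(a,j \right)} = \frac{1}{12 j + 108} = \frac{1}{108 + 12 j}$)
$\frac{317961 + J{\left(E \right)}}{y{\left(348,-407 \right)} + 174973} = \frac{317961 + 1}{\frac{1}{12 \left(9 - 407\right)} + 174973} = \frac{317962}{\frac{1}{12 \left(-398\right)} + 174973} = \frac{317962}{\frac{1}{12} \left(- \frac{1}{398}\right) + 174973} = \frac{317962}{- \frac{1}{4776} + 174973} = \frac{317962}{\frac{835671047}{4776}} = 317962 \cdot \frac{4776}{835671047} = \frac{1518586512}{835671047}$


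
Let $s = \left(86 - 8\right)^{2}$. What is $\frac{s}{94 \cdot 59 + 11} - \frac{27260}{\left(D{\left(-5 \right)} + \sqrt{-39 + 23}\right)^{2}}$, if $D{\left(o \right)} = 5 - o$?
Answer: $- \frac{27247359}{161153} + \frac{4700 i}{29} \approx -169.08 + 162.07 i$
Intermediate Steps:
$s = 6084$ ($s = 78^{2} = 6084$)
$\frac{s}{94 \cdot 59 + 11} - \frac{27260}{\left(D{\left(-5 \right)} + \sqrt{-39 + 23}\right)^{2}} = \frac{6084}{94 \cdot 59 + 11} - \frac{27260}{\left(\left(5 - -5\right) + \sqrt{-39 + 23}\right)^{2}} = \frac{6084}{5546 + 11} - \frac{27260}{\left(\left(5 + 5\right) + \sqrt{-16}\right)^{2}} = \frac{6084}{5557} - \frac{27260}{\left(10 + 4 i\right)^{2}}$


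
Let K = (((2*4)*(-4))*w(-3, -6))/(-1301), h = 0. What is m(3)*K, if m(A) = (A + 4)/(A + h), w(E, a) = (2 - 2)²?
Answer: 0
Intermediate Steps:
w(E, a) = 0 (w(E, a) = 0² = 0)
m(A) = (4 + A)/A (m(A) = (A + 4)/(A + 0) = (4 + A)/A)
K = 0 (K = (((2*4)*(-4))*0)/(-1301) = ((8*(-4))*0)*(-1/1301) = -32*0*(-1/1301) = 0*(-1/1301) = 0)
m(3)*K = ((4 + 3)/3)*0 = ((⅓)*7)*0 = (7/3)*0 = 0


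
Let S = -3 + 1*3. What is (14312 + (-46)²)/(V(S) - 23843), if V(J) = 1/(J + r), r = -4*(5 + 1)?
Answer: -394272/572233 ≈ -0.68901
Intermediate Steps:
r = -24 (r = -4*6 = -24)
S = 0 (S = -3 + 3 = 0)
V(J) = 1/(-24 + J) (V(J) = 1/(J - 24) = 1/(-24 + J))
(14312 + (-46)²)/(V(S) - 23843) = (14312 + (-46)²)/(1/(-24 + 0) - 23843) = (14312 + 2116)/(1/(-24) - 23843) = 16428/(-1/24 - 23843) = 16428/(-572233/24) = 16428*(-24/572233) = -394272/572233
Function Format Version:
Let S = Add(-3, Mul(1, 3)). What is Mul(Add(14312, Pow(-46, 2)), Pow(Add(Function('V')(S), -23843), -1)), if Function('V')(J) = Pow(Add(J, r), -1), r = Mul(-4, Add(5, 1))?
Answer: Rational(-394272, 572233) ≈ -0.68901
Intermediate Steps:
r = -24 (r = Mul(-4, 6) = -24)
S = 0 (S = Add(-3, 3) = 0)
Function('V')(J) = Pow(Add(-24, J), -1) (Function('V')(J) = Pow(Add(J, -24), -1) = Pow(Add(-24, J), -1))
Mul(Add(14312, Pow(-46, 2)), Pow(Add(Function('V')(S), -23843), -1)) = Mul(Add(14312, Pow(-46, 2)), Pow(Add(Pow(Add(-24, 0), -1), -23843), -1)) = Mul(Add(14312, 2116), Pow(Add(Pow(-24, -1), -23843), -1)) = Mul(16428, Pow(Add(Rational(-1, 24), -23843), -1)) = Mul(16428, Pow(Rational(-572233, 24), -1)) = Mul(16428, Rational(-24, 572233)) = Rational(-394272, 572233)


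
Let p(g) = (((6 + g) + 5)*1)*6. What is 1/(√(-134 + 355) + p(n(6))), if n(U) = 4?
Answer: 90/7879 - √221/7879 ≈ 0.0095360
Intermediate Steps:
p(g) = 66 + 6*g (p(g) = ((11 + g)*1)*6 = (11 + g)*6 = 66 + 6*g)
1/(√(-134 + 355) + p(n(6))) = 1/(√(-134 + 355) + (66 + 6*4)) = 1/(√221 + (66 + 24)) = 1/(√221 + 90) = 1/(90 + √221)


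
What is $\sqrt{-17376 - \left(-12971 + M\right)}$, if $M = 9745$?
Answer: $5 i \sqrt{566} \approx 118.95 i$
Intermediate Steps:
$\sqrt{-17376 - \left(-12971 + M\right)} = \sqrt{-17376 + \left(12971 - 9745\right)} = \sqrt{-17376 + 3226} = \sqrt{-14150} = 5 i \sqrt{566}$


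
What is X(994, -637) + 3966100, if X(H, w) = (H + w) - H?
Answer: 3965463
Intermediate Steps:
X(H, w) = w
X(994, -637) + 3966100 = -637 + 3966100 = 3965463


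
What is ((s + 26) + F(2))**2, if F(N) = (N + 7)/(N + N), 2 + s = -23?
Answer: 169/16 ≈ 10.563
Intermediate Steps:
s = -25 (s = -2 - 23 = -25)
F(N) = (7 + N)/(2*N) (F(N) = (7 + N)/((2*N)) = (7 + N)*(1/(2*N)) = (7 + N)/(2*N))
((s + 26) + F(2))**2 = ((-25 + 26) + (1/2)*(7 + 2)/2)**2 = (1 + (1/2)*(1/2)*9)**2 = (1 + 9/4)**2 = (13/4)**2 = 169/16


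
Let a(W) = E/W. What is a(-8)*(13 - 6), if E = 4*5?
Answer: -35/2 ≈ -17.500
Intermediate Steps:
E = 20
a(W) = 20/W
a(-8)*(13 - 6) = (20/(-8))*(13 - 6) = (20*(-⅛))*7 = -5/2*7 = -35/2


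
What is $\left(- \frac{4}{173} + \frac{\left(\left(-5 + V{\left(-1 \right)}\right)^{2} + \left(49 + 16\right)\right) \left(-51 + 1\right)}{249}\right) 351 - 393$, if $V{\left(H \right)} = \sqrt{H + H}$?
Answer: $- \frac{94820019}{14359} + \frac{58500 i \sqrt{2}}{83} \approx -6603.5 + 996.76 i$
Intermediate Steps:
$V{\left(H \right)} = \sqrt{2} \sqrt{H}$ ($V{\left(H \right)} = \sqrt{2 H} = \sqrt{2} \sqrt{H}$)
$\left(- \frac{4}{173} + \frac{\left(\left(-5 + V{\left(-1 \right)}\right)^{2} + \left(49 + 16\right)\right) \left(-51 + 1\right)}{249}\right) 351 - 393 = \left(- \frac{4}{173} + \frac{\left(\left(-5 + \sqrt{2} \sqrt{-1}\right)^{2} + \left(49 + 16\right)\right) \left(-51 + 1\right)}{249}\right) 351 - 393 = \left(\left(-4\right) \frac{1}{173} + \left(\left(-5 + \sqrt{2} i\right)^{2} + 65\right) \left(-50\right) \frac{1}{249}\right) 351 - 393 = \left(- \frac{4}{173} + \left(\left(-5 + i \sqrt{2}\right)^{2} + 65\right) \left(-50\right) \frac{1}{249}\right) 351 - 393 = \left(- \frac{4}{173} + \left(65 + \left(-5 + i \sqrt{2}\right)^{2}\right) \left(-50\right) \frac{1}{249}\right) 351 - 393 = \left(- \frac{4}{173} + \left(-3250 - 50 \left(-5 + i \sqrt{2}\right)^{2}\right) \frac{1}{249}\right) 351 - 393 = \left(- \frac{4}{173} - \left(\frac{3250}{249} + \frac{50 \left(-5 + i \sqrt{2}\right)^{2}}{249}\right)\right) 351 - 393 = \left(- \frac{563246}{43077} - \frac{50 \left(-5 + i \sqrt{2}\right)^{2}}{249}\right) 351 - 393 = \left(- \frac{65899782}{14359} - \frac{5850 \left(-5 + i \sqrt{2}\right)^{2}}{83}\right) - 393 = - \frac{71542869}{14359} - \frac{5850 \left(-5 + i \sqrt{2}\right)^{2}}{83}$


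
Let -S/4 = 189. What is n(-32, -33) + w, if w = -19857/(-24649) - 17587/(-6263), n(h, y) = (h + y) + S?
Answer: -126185393673/154376687 ≈ -817.39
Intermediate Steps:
S = -756 (S = -4*189 = -756)
n(h, y) = -756 + h + y (n(h, y) = (h + y) - 756 = -756 + h + y)
w = 557866354/154376687 (w = -19857*(-1/24649) - 17587*(-1/6263) = 19857/24649 + 17587/6263 = 557866354/154376687 ≈ 3.6137)
n(-32, -33) + w = (-756 - 32 - 33) + 557866354/154376687 = -821 + 557866354/154376687 = -126185393673/154376687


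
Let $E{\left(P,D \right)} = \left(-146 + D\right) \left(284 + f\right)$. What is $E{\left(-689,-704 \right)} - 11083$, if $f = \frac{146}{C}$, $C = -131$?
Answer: $- \frac{32951173}{131} \approx -2.5154 \cdot 10^{5}$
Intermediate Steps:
$f = - \frac{146}{131}$ ($f = \frac{146}{-131} = 146 \left(- \frac{1}{131}\right) = - \frac{146}{131} \approx -1.1145$)
$E{\left(P,D \right)} = - \frac{5410468}{131} + \frac{37058 D}{131}$ ($E{\left(P,D \right)} = \left(-146 + D\right) \left(284 - \frac{146}{131}\right) = \left(-146 + D\right) \frac{37058}{131} = - \frac{5410468}{131} + \frac{37058 D}{131}$)
$E{\left(-689,-704 \right)} - 11083 = \left(- \frac{5410468}{131} + \frac{37058}{131} \left(-704\right)\right) - 11083 = \left(- \frac{5410468}{131} - \frac{26088832}{131}\right) - 11083 = - \frac{31499300}{131} - 11083 = - \frac{32951173}{131}$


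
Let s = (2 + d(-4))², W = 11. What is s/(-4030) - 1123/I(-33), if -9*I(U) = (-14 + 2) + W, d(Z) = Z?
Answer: -20365607/2015 ≈ -10107.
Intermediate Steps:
s = 4 (s = (2 - 4)² = (-2)² = 4)
I(U) = ⅑ (I(U) = -((-14 + 2) + 11)/9 = -(-12 + 11)/9 = -⅑*(-1) = ⅑)
s/(-4030) - 1123/I(-33) = 4/(-4030) - 1123/⅑ = 4*(-1/4030) - 1123*9 = -2/2015 - 10107 = -20365607/2015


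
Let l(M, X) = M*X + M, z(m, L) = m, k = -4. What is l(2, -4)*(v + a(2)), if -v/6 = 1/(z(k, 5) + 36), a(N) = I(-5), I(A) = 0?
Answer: 9/8 ≈ 1.1250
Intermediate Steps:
a(N) = 0
l(M, X) = M + M*X
v = -3/16 (v = -6/(-4 + 36) = -6/32 = -6*1/32 = -3/16 ≈ -0.18750)
l(2, -4)*(v + a(2)) = (2*(1 - 4))*(-3/16 + 0) = (2*(-3))*(-3/16) = -6*(-3/16) = 9/8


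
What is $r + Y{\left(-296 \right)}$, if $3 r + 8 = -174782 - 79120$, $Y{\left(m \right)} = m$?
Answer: $- \frac{254798}{3} \approx -84933.0$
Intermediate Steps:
$r = - \frac{253910}{3}$ ($r = - \frac{8}{3} + \frac{-174782 - 79120}{3} = - \frac{8}{3} + \frac{1}{3} \left(-253902\right) = - \frac{8}{3} - 84634 = - \frac{253910}{3} \approx -84637.0$)
$r + Y{\left(-296 \right)} = - \frac{253910}{3} - 296 = - \frac{254798}{3}$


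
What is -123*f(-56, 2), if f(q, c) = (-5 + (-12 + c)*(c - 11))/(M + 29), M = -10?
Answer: -10455/19 ≈ -550.26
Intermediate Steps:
f(q, c) = -5/19 + (-12 + c)*(-11 + c)/19 (f(q, c) = (-5 + (-12 + c)*(c - 11))/(-10 + 29) = (-5 + (-12 + c)*(-11 + c))/19 = (-5 + (-12 + c)*(-11 + c))*(1/19) = -5/19 + (-12 + c)*(-11 + c)/19)
-123*f(-56, 2) = -123*(127/19 - 23/19*2 + (1/19)*2²) = -123*(127/19 - 46/19 + (1/19)*4) = -123*(127/19 - 46/19 + 4/19) = -123*85/19 = -10455/19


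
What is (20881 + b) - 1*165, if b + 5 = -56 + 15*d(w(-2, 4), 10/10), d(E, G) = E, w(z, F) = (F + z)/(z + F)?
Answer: 20670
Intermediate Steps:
w(z, F) = 1 (w(z, F) = (F + z)/(F + z) = 1)
b = -46 (b = -5 + (-56 + 15*1) = -5 + (-56 + 15) = -5 - 41 = -46)
(20881 + b) - 1*165 = (20881 - 46) - 1*165 = 20835 - 165 = 20670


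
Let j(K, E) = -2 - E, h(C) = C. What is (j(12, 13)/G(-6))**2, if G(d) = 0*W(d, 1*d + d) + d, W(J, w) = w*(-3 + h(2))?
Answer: 25/4 ≈ 6.2500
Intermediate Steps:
W(J, w) = -w (W(J, w) = w*(-3 + 2) = w*(-1) = -w)
G(d) = d (G(d) = 0*(-(1*d + d)) + d = 0*(-(d + d)) + d = 0*(-2*d) + d = 0 + d = d)
(j(12, 13)/G(-6))**2 = ((-2 - 1*13)/(-6))**2 = ((-2 - 13)*(-1/6))**2 = (-15*(-1/6))**2 = (5/2)**2 = 25/4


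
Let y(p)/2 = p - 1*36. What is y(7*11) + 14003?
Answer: 14085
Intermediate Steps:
y(p) = -72 + 2*p (y(p) = 2*(p - 1*36) = 2*(p - 36) = 2*(-36 + p) = -72 + 2*p)
y(7*11) + 14003 = (-72 + 2*(7*11)) + 14003 = (-72 + 2*77) + 14003 = (-72 + 154) + 14003 = 82 + 14003 = 14085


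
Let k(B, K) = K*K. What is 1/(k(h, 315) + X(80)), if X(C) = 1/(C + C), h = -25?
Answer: 160/15876001 ≈ 1.0078e-5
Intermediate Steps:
k(B, K) = K²
X(C) = 1/(2*C)
1/(k(h, 315) + X(80)) = 1/(315² + (½)/80) = 1/(99225 + (½)*(1/80)) = 1/(99225 + 1/160) = 1/(15876001/160) = 160/15876001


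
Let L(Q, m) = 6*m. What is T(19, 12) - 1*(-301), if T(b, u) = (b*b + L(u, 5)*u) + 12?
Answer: 1034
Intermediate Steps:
T(b, u) = 12 + b² + 30*u (T(b, u) = (b*b + (6*5)*u) + 12 = (b² + 30*u) + 12 = 12 + b² + 30*u)
T(19, 12) - 1*(-301) = (12 + 19² + 30*12) - 1*(-301) = (12 + 361 + 360) + 301 = 733 + 301 = 1034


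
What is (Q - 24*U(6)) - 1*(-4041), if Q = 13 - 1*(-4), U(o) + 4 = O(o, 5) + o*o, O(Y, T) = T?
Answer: 3170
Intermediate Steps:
U(o) = 1 + o² (U(o) = -4 + (5 + o*o) = -4 + (5 + o²) = 1 + o²)
Q = 17 (Q = 13 + 4 = 17)
(Q - 24*U(6)) - 1*(-4041) = (17 - 24*(1 + 6²)) - 1*(-4041) = (17 - 24*(1 + 36)) + 4041 = (17 - 24*37) + 4041 = (17 - 888) + 4041 = -871 + 4041 = 3170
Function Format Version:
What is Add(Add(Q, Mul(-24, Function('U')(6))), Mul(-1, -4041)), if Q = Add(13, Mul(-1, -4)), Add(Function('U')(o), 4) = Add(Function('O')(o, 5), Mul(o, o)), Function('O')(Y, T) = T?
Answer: 3170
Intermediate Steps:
Function('U')(o) = Add(1, Pow(o, 2)) (Function('U')(o) = Add(-4, Add(5, Mul(o, o))) = Add(-4, Add(5, Pow(o, 2))) = Add(1, Pow(o, 2)))
Q = 17 (Q = Add(13, 4) = 17)
Add(Add(Q, Mul(-24, Function('U')(6))), Mul(-1, -4041)) = Add(Add(17, Mul(-24, Add(1, Pow(6, 2)))), Mul(-1, -4041)) = Add(Add(17, Mul(-24, Add(1, 36))), 4041) = Add(Add(17, Mul(-24, 37)), 4041) = Add(Add(17, -888), 4041) = Add(-871, 4041) = 3170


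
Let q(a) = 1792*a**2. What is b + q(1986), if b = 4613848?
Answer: 7072613080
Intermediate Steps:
b + q(1986) = 4613848 + 1792*1986**2 = 4613848 + 1792*3944196 = 4613848 + 7067999232 = 7072613080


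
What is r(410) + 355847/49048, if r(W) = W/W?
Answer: 404895/49048 ≈ 8.2551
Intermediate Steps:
r(W) = 1
r(410) + 355847/49048 = 1 + 355847/49048 = 404895/49048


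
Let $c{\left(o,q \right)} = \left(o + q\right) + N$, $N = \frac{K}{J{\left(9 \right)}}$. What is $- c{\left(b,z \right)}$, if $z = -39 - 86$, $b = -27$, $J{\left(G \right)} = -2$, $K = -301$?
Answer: $\frac{3}{2} \approx 1.5$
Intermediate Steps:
$N = \frac{301}{2}$ ($N = - \frac{301}{-2} = \left(-301\right) \left(- \frac{1}{2}\right) = \frac{301}{2} \approx 150.5$)
$z = -125$ ($z = -39 - 86 = -125$)
$c{\left(o,q \right)} = \frac{301}{2} + o + q$ ($c{\left(o,q \right)} = \left(o + q\right) + \frac{301}{2} = \frac{301}{2} + o + q$)
$- c{\left(b,z \right)} = - (\frac{301}{2} - 27 - 125) = \left(-1\right) \left(- \frac{3}{2}\right) = \frac{3}{2}$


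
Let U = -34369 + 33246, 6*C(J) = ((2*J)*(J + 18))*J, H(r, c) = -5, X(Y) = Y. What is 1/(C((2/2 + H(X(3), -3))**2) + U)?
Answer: 3/5335 ≈ 0.00056232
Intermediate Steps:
C(J) = J**2*(18 + J)/3 (C(J) = (((2*J)*(J + 18))*J)/6 = (((2*J)*(18 + J))*J)/6 = ((2*J*(18 + J))*J)/6 = (2*J**2*(18 + J))/6 = J**2*(18 + J)/3)
U = -1123
1/(C((2/2 + H(X(3), -3))**2) + U) = 1/(((2/2 - 5)**2)**2*(18 + (2/2 - 5)**2)/3 - 1123) = 1/(((2*(1/2) - 5)**2)**2*(18 + (2*(1/2) - 5)**2)/3 - 1123) = 1/(((1 - 5)**2)**2*(18 + (1 - 5)**2)/3 - 1123) = 1/(((-4)**2)**2*(18 + (-4)**2)/3 - 1123) = 1/((1/3)*16**2*(18 + 16) - 1123) = 1/((1/3)*256*34 - 1123) = 1/(8704/3 - 1123) = 1/(5335/3) = 3/5335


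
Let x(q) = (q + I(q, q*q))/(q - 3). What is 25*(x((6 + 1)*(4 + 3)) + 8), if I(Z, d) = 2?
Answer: 10475/46 ≈ 227.72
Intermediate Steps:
x(q) = (2 + q)/(-3 + q) (x(q) = (q + 2)/(q - 3) = (2 + q)/(-3 + q))
25*(x((6 + 1)*(4 + 3)) + 8) = 25*((2 + (6 + 1)*(4 + 3))/(-3 + (6 + 1)*(4 + 3)) + 8) = 25*((2 + 7*7)/(-3 + 7*7) + 8) = 25*((2 + 49)/(-3 + 49) + 8) = 25*(51/46 + 8) = 25*(419/46) = 10475/46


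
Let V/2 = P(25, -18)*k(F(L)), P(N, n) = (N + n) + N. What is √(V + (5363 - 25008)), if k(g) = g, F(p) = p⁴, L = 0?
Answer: I*√19645 ≈ 140.16*I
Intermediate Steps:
P(N, n) = n + 2*N
V = 0 (V = 2*((-18 + 2*25)*0⁴) = 2*((-18 + 50)*0) = 2*(32*0) = 2*0 = 0)
√(V + (5363 - 25008)) = √(0 + (5363 - 25008)) = √(0 - 19645) = √(-19645) = I*√19645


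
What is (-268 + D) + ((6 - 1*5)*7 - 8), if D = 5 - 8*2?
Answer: -280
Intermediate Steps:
D = -11 (D = 5 - 16 = -11)
(-268 + D) + ((6 - 1*5)*7 - 8) = (-268 - 11) + ((6 - 1*5)*7 - 8) = -279 + ((6 - 5)*7 - 8) = -279 + (1*7 - 8) = -279 + (7 - 8) = -279 - 1 = -280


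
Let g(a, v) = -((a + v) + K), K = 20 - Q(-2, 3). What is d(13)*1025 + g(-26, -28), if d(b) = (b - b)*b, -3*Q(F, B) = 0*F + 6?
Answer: 32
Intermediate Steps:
Q(F, B) = -2 (Q(F, B) = -(0*F + 6)/3 = -(0 + 6)/3 = -1/3*6 = -2)
K = 22 (K = 20 - 1*(-2) = 20 + 2 = 22)
g(a, v) = -22 - a - v (g(a, v) = -((a + v) + 22) = -(22 + a + v) = -22 - a - v)
d(b) = 0 (d(b) = 0*b = 0)
d(13)*1025 + g(-26, -28) = 0*1025 + (-22 - 1*(-26) - 1*(-28)) = 0 + (-22 + 26 + 28) = 0 + 32 = 32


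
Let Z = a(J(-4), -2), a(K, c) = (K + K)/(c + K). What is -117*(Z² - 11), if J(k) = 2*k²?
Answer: 18863/25 ≈ 754.52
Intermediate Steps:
a(K, c) = 2*K/(K + c) (a(K, c) = (2*K)/(K + c) = 2*K/(K + c))
Z = 32/15 (Z = 2*(2*(-4)²)/(2*(-4)² - 2) = 2*(2*16)/(2*16 - 2) = 2*32/(32 - 2) = 2*32/30 = 2*32*(1/30) = 32/15 ≈ 2.1333)
-117*(Z² - 11) = -117*((32/15)² - 11) = -117*(1024/225 - 11) = -117*(-1451/225) = 18863/25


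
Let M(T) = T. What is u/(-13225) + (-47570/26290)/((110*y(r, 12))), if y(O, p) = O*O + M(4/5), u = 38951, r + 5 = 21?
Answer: -2892719663717/982141294200 ≈ -2.9453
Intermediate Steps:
r = 16 (r = -5 + 21 = 16)
y(O, p) = ⅘ + O² (y(O, p) = O*O + 4/5 = O² + 4*(⅕) = O² + ⅘ = ⅘ + O²)
u/(-13225) + (-47570/26290)/((110*y(r, 12))) = 38951/(-13225) + (-47570/26290)/((110*(⅘ + 16²))) = 38951*(-1/13225) + (-47570*1/26290)/((110*(⅘ + 256))) = -38951/13225 - 4757/(2629*(110*(1284/5))) = -38951/13225 - 4757/2629/28248 = -38951/13225 - 4757/2629*1/28248 = -38951/13225 - 4757/74263992 = -2892719663717/982141294200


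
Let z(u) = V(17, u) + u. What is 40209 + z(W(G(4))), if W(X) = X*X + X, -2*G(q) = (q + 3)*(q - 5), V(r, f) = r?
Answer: 160967/4 ≈ 40242.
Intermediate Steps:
G(q) = -(-5 + q)*(3 + q)/2 (G(q) = -(q + 3)*(q - 5)/2 = -(3 + q)*(-5 + q)/2 = -(-5 + q)*(3 + q)/2)
W(X) = X + X² (W(X) = X² + X = X + X²)
z(u) = 17 + u
40209 + z(W(G(4))) = 40209 + (17 + (15/2 + 4 - ½*4²)*(1 + (15/2 + 4 - ½*4²))) = 40209 + (17 + (15/2 + 4 - ½*16)*(1 + (15/2 + 4 - ½*16))) = 40209 + (17 + (15/2 + 4 - 8)*(1 + (15/2 + 4 - 8))) = 40209 + (17 + 7*(1 + 7/2)/2) = 40209 + (17 + (7/2)*(9/2)) = 40209 + (17 + 63/4) = 40209 + 131/4 = 160967/4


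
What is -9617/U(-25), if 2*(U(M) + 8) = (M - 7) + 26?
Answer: 9617/11 ≈ 874.27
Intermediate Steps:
U(M) = 3/2 + M/2 (U(M) = -8 + ((M - 7) + 26)/2 = -8 + ((-7 + M) + 26)/2 = -8 + (19 + M)/2 = -8 + (19/2 + M/2) = 3/2 + M/2)
-9617/U(-25) = -9617/(3/2 + (1/2)*(-25)) = -9617/(3/2 - 25/2) = -9617/(-11) = -9617*(-1/11) = 9617/11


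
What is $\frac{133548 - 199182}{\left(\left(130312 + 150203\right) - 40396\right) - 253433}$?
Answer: $\frac{10939}{2219} \approx 4.9297$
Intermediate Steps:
$\frac{133548 - 199182}{\left(\left(130312 + 150203\right) - 40396\right) - 253433} = - \frac{65634}{\left(280515 - 40396\right) - 253433} = - \frac{65634}{240119 - 253433} = - \frac{65634}{-13314} = \left(-65634\right) \left(- \frac{1}{13314}\right) = \frac{10939}{2219}$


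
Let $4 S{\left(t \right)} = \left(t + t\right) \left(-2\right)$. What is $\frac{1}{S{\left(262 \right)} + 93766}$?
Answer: $\frac{1}{93504} \approx 1.0695 \cdot 10^{-5}$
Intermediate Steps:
$S{\left(t \right)} = - t$ ($S{\left(t \right)} = \frac{\left(t + t\right) \left(-2\right)}{4} = \frac{2 t \left(-2\right)}{4} = \frac{\left(-4\right) t}{4} = - t$)
$\frac{1}{S{\left(262 \right)} + 93766} = \frac{1}{\left(-1\right) 262 + 93766} = \frac{1}{-262 + 93766} = \frac{1}{93504}$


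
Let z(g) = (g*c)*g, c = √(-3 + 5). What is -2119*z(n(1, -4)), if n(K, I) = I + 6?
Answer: -8476*√2 ≈ -11987.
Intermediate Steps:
c = √2 ≈ 1.4142
n(K, I) = 6 + I
z(g) = √2*g² (z(g) = (g*√2)*g = √2*g²)
-2119*z(n(1, -4)) = -2119*√2*(6 - 4)² = -2119*√2*2² = -2119*√2*4 = -8476*√2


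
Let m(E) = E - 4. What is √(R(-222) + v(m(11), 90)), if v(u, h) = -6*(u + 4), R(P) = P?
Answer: 12*I*√2 ≈ 16.971*I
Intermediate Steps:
m(E) = -4 + E
v(u, h) = -24 - 6*u (v(u, h) = -6*(4 + u) = -24 - 6*u)
√(R(-222) + v(m(11), 90)) = √(-222 + (-24 - 6*(-4 + 11))) = √(-222 + (-24 - 6*7)) = √(-222 + (-24 - 42)) = √(-222 - 66) = √(-288) = 12*I*√2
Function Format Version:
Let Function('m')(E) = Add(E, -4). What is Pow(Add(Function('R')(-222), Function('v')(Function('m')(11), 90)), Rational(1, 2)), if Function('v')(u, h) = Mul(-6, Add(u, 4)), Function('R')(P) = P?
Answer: Mul(12, I, Pow(2, Rational(1, 2))) ≈ Mul(16.971, I)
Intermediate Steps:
Function('m')(E) = Add(-4, E)
Function('v')(u, h) = Add(-24, Mul(-6, u)) (Function('v')(u, h) = Mul(-6, Add(4, u)) = Add(-24, Mul(-6, u)))
Pow(Add(Function('R')(-222), Function('v')(Function('m')(11), 90)), Rational(1, 2)) = Pow(Add(-222, Add(-24, Mul(-6, Add(-4, 11)))), Rational(1, 2)) = Pow(Add(-222, Add(-24, Mul(-6, 7))), Rational(1, 2)) = Pow(Add(-222, Add(-24, -42)), Rational(1, 2)) = Pow(Add(-222, -66), Rational(1, 2)) = Pow(-288, Rational(1, 2)) = Mul(12, I, Pow(2, Rational(1, 2)))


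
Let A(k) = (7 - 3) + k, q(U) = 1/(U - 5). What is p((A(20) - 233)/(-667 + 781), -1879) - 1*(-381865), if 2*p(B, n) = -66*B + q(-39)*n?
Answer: 33611323/88 ≈ 3.8195e+5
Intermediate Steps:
q(U) = 1/(-5 + U)
A(k) = 4 + k
p(B, n) = -33*B - n/88 (p(B, n) = (-66*B + n/(-5 - 39))/2 = (-66*B + n/(-44))/2 = (-66*B - n/44)/2 = -33*B - n/88)
p((A(20) - 233)/(-667 + 781), -1879) - 1*(-381865) = (-33*((4 + 20) - 233)/(-667 + 781) - 1/88*(-1879)) - 1*(-381865) = (-33*(24 - 233)/114 + 1879/88) + 381865 = (-(-6897)/114 + 1879/88) + 381865 = (-33*(-11/6) + 1879/88) + 381865 = (121/2 + 1879/88) + 381865 = 7203/88 + 381865 = 33611323/88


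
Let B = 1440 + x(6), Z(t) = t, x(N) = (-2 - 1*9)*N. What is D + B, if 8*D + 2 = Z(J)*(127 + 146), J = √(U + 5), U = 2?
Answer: 5495/4 + 273*√7/8 ≈ 1464.0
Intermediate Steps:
x(N) = -11*N (x(N) = (-2 - 9)*N = -11*N)
J = √7 (J = √(2 + 5) = √7 ≈ 2.6458)
B = 1374 (B = 1440 - 11*6 = 1440 - 66 = 1374)
D = -¼ + 273*√7/8 (D = -¼ + (√7*(127 + 146))/8 = -¼ + (√7*273)/8 = -¼ + (273*√7)/8 = -¼ + 273*√7/8 ≈ 90.036)
D + B = (-¼ + 273*√7/8) + 1374 = 5495/4 + 273*√7/8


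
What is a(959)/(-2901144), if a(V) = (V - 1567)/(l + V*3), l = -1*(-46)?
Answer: 76/1060005489 ≈ 7.1698e-8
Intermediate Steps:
l = 46
a(V) = (-1567 + V)/(46 + 3*V) (a(V) = (V - 1567)/(46 + V*3) = (-1567 + V)/(46 + 3*V))
a(959)/(-2901144) = ((-1567 + 959)/(46 + 3*959))/(-2901144) = (-608/(46 + 2877))*(-1/2901144) = (-608/2923)*(-1/2901144) = ((1/2923)*(-608))*(-1/2901144) = -608/2923*(-1/2901144) = 76/1060005489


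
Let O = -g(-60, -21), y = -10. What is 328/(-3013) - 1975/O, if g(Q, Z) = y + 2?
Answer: -5953299/24104 ≈ -246.98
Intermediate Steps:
g(Q, Z) = -8 (g(Q, Z) = -10 + 2 = -8)
O = 8 (O = -1*(-8) = 8)
328/(-3013) - 1975/O = 328/(-3013) - 1975/8 = 328*(-1/3013) - 1975*⅛ = -328/3013 - 1975/8 = -5953299/24104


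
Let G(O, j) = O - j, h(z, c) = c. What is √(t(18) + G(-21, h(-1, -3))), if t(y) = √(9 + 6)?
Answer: √(-18 + √15) ≈ 3.7586*I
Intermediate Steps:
t(y) = √15
√(t(18) + G(-21, h(-1, -3))) = √(√15 + (-21 - 1*(-3))) = √(√15 + (-21 + 3)) = √(√15 - 18) = √(-18 + √15)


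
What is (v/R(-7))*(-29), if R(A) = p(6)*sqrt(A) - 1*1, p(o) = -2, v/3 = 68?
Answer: 204 - 408*I*sqrt(7) ≈ 204.0 - 1079.5*I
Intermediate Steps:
v = 204 (v = 3*68 = 204)
R(A) = -1 - 2*sqrt(A) (R(A) = -2*sqrt(A) - 1*1 = -2*sqrt(A) - 1 = -1 - 2*sqrt(A))
(v/R(-7))*(-29) = (204/(-1 - 2*I*sqrt(7)))*(-29) = -5916/(-1 - 2*I*sqrt(7))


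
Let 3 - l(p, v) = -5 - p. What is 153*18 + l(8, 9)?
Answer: 2770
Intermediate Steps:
l(p, v) = 8 + p (l(p, v) = 3 - (-5 - p) = 3 + (5 + p) = 8 + p)
153*18 + l(8, 9) = 153*18 + (8 + 8) = 2754 + 16 = 2770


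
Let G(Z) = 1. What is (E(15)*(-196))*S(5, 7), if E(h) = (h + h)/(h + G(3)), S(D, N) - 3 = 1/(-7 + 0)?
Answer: -1050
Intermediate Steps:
S(D, N) = 20/7 (S(D, N) = 3 + 1/(-7 + 0) = 3 + 1/(-7) = 3 - ⅐ = 20/7)
E(h) = 2*h/(1 + h) (E(h) = (h + h)/(h + 1) = (2*h)/(1 + h) = 2*h/(1 + h))
(E(15)*(-196))*S(5, 7) = ((2*15/(1 + 15))*(-196))*(20/7) = ((2*15/16)*(-196))*(20/7) = ((2*15*(1/16))*(-196))*(20/7) = ((15/8)*(-196))*(20/7) = -735/2*20/7 = -1050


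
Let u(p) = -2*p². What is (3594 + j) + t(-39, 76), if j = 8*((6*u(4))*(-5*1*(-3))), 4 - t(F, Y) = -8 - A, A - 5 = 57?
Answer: -19372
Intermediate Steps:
A = 62 (A = 5 + 57 = 62)
t(F, Y) = 74 (t(F, Y) = 4 - (-8 - 1*62) = 4 - (-8 - 62) = 4 - 1*(-70) = 4 + 70 = 74)
j = -23040 (j = 8*((6*(-2*4²))*(-5*1*(-3))) = 8*((6*(-2*16))*(-5*(-3))) = 8*((6*(-32))*15) = 8*(-192*15) = 8*(-2880) = -23040)
(3594 + j) + t(-39, 76) = (3594 - 23040) + 74 = -19446 + 74 = -19372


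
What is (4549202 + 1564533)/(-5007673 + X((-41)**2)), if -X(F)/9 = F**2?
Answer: -6113735/30439522 ≈ -0.20085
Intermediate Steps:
X(F) = -9*F**2
(4549202 + 1564533)/(-5007673 + X((-41)**2)) = (4549202 + 1564533)/(-5007673 - 9*((-41)**2)**2) = 6113735/(-5007673 - 9*1681**2) = 6113735/(-5007673 - 9*2825761) = 6113735/(-5007673 - 25431849) = 6113735/(-30439522) = 6113735*(-1/30439522) = -6113735/30439522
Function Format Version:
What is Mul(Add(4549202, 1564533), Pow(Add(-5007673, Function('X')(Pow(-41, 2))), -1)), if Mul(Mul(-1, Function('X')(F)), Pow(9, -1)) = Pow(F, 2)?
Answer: Rational(-6113735, 30439522) ≈ -0.20085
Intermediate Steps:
Function('X')(F) = Mul(-9, Pow(F, 2))
Mul(Add(4549202, 1564533), Pow(Add(-5007673, Function('X')(Pow(-41, 2))), -1)) = Mul(Add(4549202, 1564533), Pow(Add(-5007673, Mul(-9, Pow(Pow(-41, 2), 2))), -1)) = Mul(6113735, Pow(Add(-5007673, Mul(-9, Pow(1681, 2))), -1)) = Mul(6113735, Pow(Add(-5007673, Mul(-9, 2825761)), -1)) = Mul(6113735, Pow(Add(-5007673, -25431849), -1)) = Mul(6113735, Pow(-30439522, -1)) = Mul(6113735, Rational(-1, 30439522)) = Rational(-6113735, 30439522)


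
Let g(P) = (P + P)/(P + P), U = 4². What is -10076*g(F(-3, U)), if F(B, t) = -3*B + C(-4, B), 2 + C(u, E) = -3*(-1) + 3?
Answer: -10076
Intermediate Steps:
C(u, E) = 4 (C(u, E) = -2 + (-3*(-1) + 3) = -2 + (3 + 3) = -2 + 6 = 4)
U = 16
F(B, t) = 4 - 3*B (F(B, t) = -3*B + 4 = 4 - 3*B)
g(P) = 1 (g(P) = (2*P)/((2*P)) = (2*P)*(1/(2*P)) = 1)
-10076*g(F(-3, U)) = -10076*1 = -10076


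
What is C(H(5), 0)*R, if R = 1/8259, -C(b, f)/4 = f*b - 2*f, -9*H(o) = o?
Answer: 0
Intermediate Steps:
H(o) = -o/9
C(b, f) = 8*f - 4*b*f (C(b, f) = -4*(f*b - 2*f) = -4*(b*f - 2*f) = -4*(-2*f + b*f) = 8*f - 4*b*f)
R = 1/8259 ≈ 0.00012108
C(H(5), 0)*R = (4*0*(2 - (-1)*5/9))*(1/8259) = (4*0*(2 - 1*(-5/9)))*(1/8259) = (4*0*(2 + 5/9))*(1/8259) = (4*0*(23/9))*(1/8259) = 0*(1/8259) = 0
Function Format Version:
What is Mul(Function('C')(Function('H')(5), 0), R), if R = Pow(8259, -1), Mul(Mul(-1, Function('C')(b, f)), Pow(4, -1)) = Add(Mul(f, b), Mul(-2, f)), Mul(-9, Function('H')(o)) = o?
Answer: 0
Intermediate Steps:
Function('H')(o) = Mul(Rational(-1, 9), o)
Function('C')(b, f) = Add(Mul(8, f), Mul(-4, b, f)) (Function('C')(b, f) = Mul(-4, Add(Mul(f, b), Mul(-2, f))) = Mul(-4, Add(Mul(b, f), Mul(-2, f))) = Mul(-4, Add(Mul(-2, f), Mul(b, f))) = Add(Mul(8, f), Mul(-4, b, f)))
R = Rational(1, 8259) ≈ 0.00012108
Mul(Function('C')(Function('H')(5), 0), R) = Mul(Mul(4, 0, Add(2, Mul(-1, Mul(Rational(-1, 9), 5)))), Rational(1, 8259)) = Mul(Mul(4, 0, Add(2, Mul(-1, Rational(-5, 9)))), Rational(1, 8259)) = Mul(Mul(4, 0, Add(2, Rational(5, 9))), Rational(1, 8259)) = Mul(Mul(4, 0, Rational(23, 9)), Rational(1, 8259)) = Mul(0, Rational(1, 8259)) = 0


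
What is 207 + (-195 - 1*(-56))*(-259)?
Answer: 36208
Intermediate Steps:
207 + (-195 - 1*(-56))*(-259) = 207 + (-195 + 56)*(-259) = 207 - 139*(-259) = 207 + 36001 = 36208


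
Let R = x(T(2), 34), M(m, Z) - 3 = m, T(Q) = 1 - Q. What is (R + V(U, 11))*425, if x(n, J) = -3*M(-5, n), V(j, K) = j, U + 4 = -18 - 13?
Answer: -12325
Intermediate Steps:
M(m, Z) = 3 + m
U = -35 (U = -4 + (-18 - 13) = -4 - 31 = -35)
x(n, J) = 6 (x(n, J) = -3*(3 - 5) = -3*(-2) = 6)
R = 6
(R + V(U, 11))*425 = (6 - 35)*425 = -29*425 = -12325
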